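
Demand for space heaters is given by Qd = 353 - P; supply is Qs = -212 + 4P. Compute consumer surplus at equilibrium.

Equilibrium: 353 - P = -212 + 4P gives P* = 113, Q* = 240.
Demand choke price (Qd = 0): P = 353.
CS = ½(353 − 113)(240) = 28800.

Consumer surplus = 28800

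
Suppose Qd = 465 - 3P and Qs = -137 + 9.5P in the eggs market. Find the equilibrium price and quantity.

P* = 48.16, Q* = 320.52

Set Qd = Qs: 465 - 3P = -137 + 9.5P.
602 = 12.5P, so P* = 48.16.
Q* = 465 − 3(48.16) = 320.52.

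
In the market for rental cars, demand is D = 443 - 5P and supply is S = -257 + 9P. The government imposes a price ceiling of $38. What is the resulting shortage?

Equilibrium price would be P* = 50, so the ceiling at 38 binds.
At P = 38: D = 443 − 5(38) = 253, S = -257 + 9(38) = 85.
Shortage = 253 − 85 = 168.

Shortage = 168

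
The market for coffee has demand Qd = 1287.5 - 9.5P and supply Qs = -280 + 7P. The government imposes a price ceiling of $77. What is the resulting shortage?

Shortage = 297

Equilibrium price would be P* = 95, so the ceiling at 77 binds.
At P = 77: Qd = 1287.5 − 9.5(77) = 556, Qs = -280 + 7(77) = 259.
Shortage = 556 − 259 = 297.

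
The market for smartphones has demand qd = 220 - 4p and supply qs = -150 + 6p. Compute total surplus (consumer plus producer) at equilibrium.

Equilibrium: 220 - 4p = -150 + 6p gives p* = 37, q* = 72.
Demand choke price: p = 55; supply starts at p = 25.
CS = ½(55 − 37)(72) = 648; PS = ½(37 − 25)(72) = 432.

Total surplus = 1080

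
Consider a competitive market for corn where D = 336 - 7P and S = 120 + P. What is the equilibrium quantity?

Q* = 147

Set D = S: 336 - 7P = 120 + P.
216 = 8P, so P* = 27.
Q* = 336 − 7(27) = 147.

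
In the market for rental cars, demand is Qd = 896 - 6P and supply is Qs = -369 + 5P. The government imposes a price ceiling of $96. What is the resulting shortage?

Shortage = 209

Equilibrium price would be P* = 115, so the ceiling at 96 binds.
At P = 96: Qd = 896 − 6(96) = 320, Qs = -369 + 5(96) = 111.
Shortage = 320 − 111 = 209.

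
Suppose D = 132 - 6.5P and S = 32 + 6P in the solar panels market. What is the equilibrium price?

P* = 8

Set D = S: 132 - 6.5P = 32 + 6P.
100 = 12.5P, so P* = 8.
Q* = 132 − 6.5(8) = 80.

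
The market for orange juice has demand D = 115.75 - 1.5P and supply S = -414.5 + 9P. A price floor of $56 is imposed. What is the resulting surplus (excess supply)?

Equilibrium price would be P* = 50.5, so the floor at 56 binds.
At P = 56: D = 31.75, S = 89.5.
Surplus = 89.5 − 31.75 = 57.75.

Surplus = 57.75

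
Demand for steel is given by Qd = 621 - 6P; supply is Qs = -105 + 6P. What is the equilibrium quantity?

Set Qd = Qs: 621 - 6P = -105 + 6P.
726 = 12P, so P* = 60.5.
Q* = 621 − 6(60.5) = 258.

Q* = 258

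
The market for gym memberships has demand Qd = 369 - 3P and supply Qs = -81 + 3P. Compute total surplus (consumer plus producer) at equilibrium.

Total surplus = 6912

Equilibrium: 369 - 3P = -81 + 3P gives P* = 75, Q* = 144.
Demand choke price: P = 123; supply starts at P = 27.
CS = ½(123 − 75)(144) = 3456; PS = ½(75 − 27)(144) = 3456.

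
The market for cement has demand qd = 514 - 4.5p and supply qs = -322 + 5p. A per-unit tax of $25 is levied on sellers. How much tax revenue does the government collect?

Pre-tax equilibrium: p* = 88, q* = 118.
Tax on sellers shifts supply to qs = -322 + 5(p − 25) = -447 + 5p.
514 - 4.5p = -447 + 5p gives buyer price pb = 1922/19; sellers receive ps = 1922/19 − 25 = 1447/19.
New quantity: q = 514 − 4.5(1922/19) = 1117/19.
Revenue = 25 × 1117/19 = 27925/19.

Tax revenue = 27925/19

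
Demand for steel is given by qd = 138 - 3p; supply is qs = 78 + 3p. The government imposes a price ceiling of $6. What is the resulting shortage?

Equilibrium price would be p* = 10, so the ceiling at 6 binds.
At p = 6: qd = 138 − 3(6) = 120, qs = 78 + 3(6) = 96.
Shortage = 120 − 96 = 24.

Shortage = 24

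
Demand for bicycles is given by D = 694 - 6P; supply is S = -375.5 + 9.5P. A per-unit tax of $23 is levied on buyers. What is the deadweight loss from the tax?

Deadweight loss = 30153/31

Pre-tax equilibrium: P* = 69, Q* = 280.
Tax on buyers shifts demand to D = 694 − 6(P + 23) = 556 - 6P.
556 - 6P = -375.5 + 9.5P gives seller price Ps = 1863/31; buyers pay Pb = 1863/31 + 23 = 2576/31.
New quantity: Q = 694 − 6(2576/31) = 6058/31.
DWL = ½ × 23 × (280 − 6058/31) = 30153/31.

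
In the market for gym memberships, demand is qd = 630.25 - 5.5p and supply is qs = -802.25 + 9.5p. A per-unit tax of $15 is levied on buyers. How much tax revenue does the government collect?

Pre-tax equilibrium: p* = 95.5, q* = 105.
Tax on buyers shifts demand to qd = 630.25 − 5.5(p + 15) = 547.75 - 5.5p.
547.75 - 5.5p = -802.25 + 9.5p gives seller price ps = 90; buyers pay pb = 90 + 15 = 105.
New quantity: q = 630.25 − 5.5(105) = 52.75.
Revenue = 15 × 52.75 = 791.25.

Tax revenue = 791.25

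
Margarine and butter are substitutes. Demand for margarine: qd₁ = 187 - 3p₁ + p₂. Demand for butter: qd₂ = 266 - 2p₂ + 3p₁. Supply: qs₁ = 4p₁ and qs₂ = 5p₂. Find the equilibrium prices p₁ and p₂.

Market 1: 187 - 3p₁ + p₂ = 4p₁ → 7p₁ - p₂ = 187.
Market 2: 7p₂ - 3p₁ = 266.
Eliminating p₂: 7×(1) + 1×(2) gives 46p₁ = 1575, so p₁ = 1575/46.
Back-substitute into (2): p₂ = (266 + 3×1575/46) / 7 = 2423/46.

p₁ = 1575/46, p₂ = 2423/46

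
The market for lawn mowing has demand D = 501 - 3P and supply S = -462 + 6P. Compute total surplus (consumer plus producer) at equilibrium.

Equilibrium: 501 - 3P = -462 + 6P gives P* = 107, Q* = 180.
Demand choke price: P = 167; supply starts at P = 77.
CS = ½(167 − 107)(180) = 5400; PS = ½(107 − 77)(180) = 2700.

Total surplus = 8100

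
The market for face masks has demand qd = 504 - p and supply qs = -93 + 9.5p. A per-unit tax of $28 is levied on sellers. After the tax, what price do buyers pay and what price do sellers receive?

Buyers pay 1726/21, sellers receive 1138/21

Pre-tax equilibrium: p* = 398/7, q* = 3130/7.
Tax on sellers shifts supply to qs = -93 + 9.5(p − 28) = -359 + 9.5p.
504 - p = -359 + 9.5p gives buyer price pb = 1726/21; sellers receive ps = 1726/21 − 28 = 1138/21.
New quantity: q = 504 − 1(1726/21) = 8858/21.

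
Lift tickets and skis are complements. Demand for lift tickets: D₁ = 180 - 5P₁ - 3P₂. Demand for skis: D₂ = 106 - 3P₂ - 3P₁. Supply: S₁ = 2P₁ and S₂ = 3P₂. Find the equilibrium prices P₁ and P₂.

Market 1: 180 - 5P₁ - 3P₂ = 2P₁ → 7P₁ + 3P₂ = 180.
Market 2: 6P₂ + 3P₁ = 106.
Eliminating P₂: 6×(1) − 3×(2) gives 33P₁ = 762, so P₁ = 254/11.
Back-substitute into (2): P₂ = (106 − 3×254/11) / 6 = 202/33.

P₁ = 254/11, P₂ = 202/33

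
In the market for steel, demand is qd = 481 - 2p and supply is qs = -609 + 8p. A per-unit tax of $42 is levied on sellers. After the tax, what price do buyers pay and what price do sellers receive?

Pre-tax equilibrium: p* = 109, q* = 263.
Tax on sellers shifts supply to qs = -609 + 8(p − 42) = -945 + 8p.
481 - 2p = -945 + 8p gives buyer price pb = 142.6; sellers receive ps = 142.6 − 42 = 100.6.
New quantity: q = 481 − 2(142.6) = 195.8.

Buyers pay $142.6, sellers receive $100.6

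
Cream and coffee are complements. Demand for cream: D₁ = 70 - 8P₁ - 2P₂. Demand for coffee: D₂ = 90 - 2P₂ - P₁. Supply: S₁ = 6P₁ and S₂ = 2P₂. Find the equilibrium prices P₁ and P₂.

P₁ = 50/27, P₂ = 595/27

Market 1: 70 - 8P₁ - 2P₂ = 6P₁ → 14P₁ + 2P₂ = 70.
Market 2: 4P₂ + P₁ = 90.
Eliminating P₂: 4×(1) − 2×(2) gives 54P₁ = 100, so P₁ = 50/27.
Back-substitute into (2): P₂ = (90 − 1×50/27) / 4 = 595/27.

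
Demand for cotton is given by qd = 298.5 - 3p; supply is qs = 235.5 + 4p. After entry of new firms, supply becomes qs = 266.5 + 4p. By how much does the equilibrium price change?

Original equilibrium: p* = 9, q* = 271.5.
New equilibrium: 298.5 - 3p = 266.5 + 4p, so 32 = 7p and p' = 32/7; q' = 298.5 − 3(32/7) = 3987/14.
Change in price: 32/7 − 9 = -31/7.

Δp = -31/7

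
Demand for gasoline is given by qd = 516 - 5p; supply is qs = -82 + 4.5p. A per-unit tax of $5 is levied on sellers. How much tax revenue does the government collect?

Tax revenue = 17995/19

Pre-tax equilibrium: p* = 1196/19, q* = 3824/19.
Tax on sellers shifts supply to qs = -82 + 4.5(p − 5) = -104.5 + 4.5p.
516 - 5p = -104.5 + 4.5p gives buyer price pb = 1241/19; sellers receive ps = 1241/19 − 5 = 1146/19.
New quantity: q = 516 − 5(1241/19) = 3599/19.
Revenue = 5 × 3599/19 = 17995/19.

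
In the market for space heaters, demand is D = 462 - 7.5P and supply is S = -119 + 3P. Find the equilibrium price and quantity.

P* = 166/3, Q* = 47

Set D = S: 462 - 7.5P = -119 + 3P.
581 = 10.5P, so P* = 166/3.
Q* = 462 − 7.5(166/3) = 47.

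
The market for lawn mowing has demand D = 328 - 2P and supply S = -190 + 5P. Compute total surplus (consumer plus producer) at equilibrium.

Total surplus = 11340

Equilibrium: 328 - 2P = -190 + 5P gives P* = 74, Q* = 180.
Demand choke price: P = 164; supply starts at P = 38.
CS = ½(164 − 74)(180) = 8100; PS = ½(74 − 38)(180) = 3240.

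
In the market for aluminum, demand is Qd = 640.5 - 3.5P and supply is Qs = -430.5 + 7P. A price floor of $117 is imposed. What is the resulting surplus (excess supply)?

Surplus = 157.5

Equilibrium price would be P* = 102, so the floor at 117 binds.
At P = 117: Qd = 231, Qs = 388.5.
Surplus = 388.5 − 231 = 157.5.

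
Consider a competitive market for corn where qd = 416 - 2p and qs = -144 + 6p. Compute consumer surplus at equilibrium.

Equilibrium: 416 - 2p = -144 + 6p gives p* = 70, q* = 276.
Demand choke price (qd = 0): p = 208.
CS = ½(208 − 70)(276) = 19044.

Consumer surplus = 19044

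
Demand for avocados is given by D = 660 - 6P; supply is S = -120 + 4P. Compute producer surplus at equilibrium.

Equilibrium: 660 - 6P = -120 + 4P gives P* = 78, Q* = 192.
Supply starts at P = 30 (where S = 0).
PS = ½(78 − 30)(192) = 4608.

Producer surplus = 4608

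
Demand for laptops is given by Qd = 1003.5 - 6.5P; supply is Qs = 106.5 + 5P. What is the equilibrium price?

Set Qd = Qs: 1003.5 - 6.5P = 106.5 + 5P.
897 = 11.5P, so P* = 78.
Q* = 1003.5 − 6.5(78) = 496.5.

P* = 78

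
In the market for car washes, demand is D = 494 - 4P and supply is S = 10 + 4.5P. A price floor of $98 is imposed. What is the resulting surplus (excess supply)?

Surplus = 349

Equilibrium price would be P* = 968/17, so the floor at 98 binds.
At P = 98: D = 102, S = 451.
Surplus = 451 − 102 = 349.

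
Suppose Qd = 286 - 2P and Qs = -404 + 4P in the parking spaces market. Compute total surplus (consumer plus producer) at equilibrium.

Total surplus = 1176

Equilibrium: 286 - 2P = -404 + 4P gives P* = 115, Q* = 56.
Demand choke price: P = 143; supply starts at P = 101.
CS = ½(143 − 115)(56) = 784; PS = ½(115 − 101)(56) = 392.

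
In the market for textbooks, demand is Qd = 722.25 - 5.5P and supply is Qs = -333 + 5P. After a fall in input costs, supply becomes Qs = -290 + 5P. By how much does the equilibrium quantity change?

Original equilibrium: P* = 100.5, Q* = 169.5.
New equilibrium: 722.25 - 5.5P = -290 + 5P, so 1012.25 = 10.5P and P' = 4049/42; Q' = 722.25 − 5.5(4049/42) = 8065/42.
Change in quantity: 8065/42 − 169.5 = 473/21.

ΔQ = 473/21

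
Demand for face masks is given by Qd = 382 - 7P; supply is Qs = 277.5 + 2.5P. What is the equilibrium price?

P* = 11

Set Qd = Qs: 382 - 7P = 277.5 + 2.5P.
104.5 = 9.5P, so P* = 11.
Q* = 382 − 7(11) = 305.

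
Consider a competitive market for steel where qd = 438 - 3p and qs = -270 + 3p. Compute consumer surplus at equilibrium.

Equilibrium: 438 - 3p = -270 + 3p gives p* = 118, q* = 84.
Demand choke price (qd = 0): p = 146.
CS = ½(146 − 118)(84) = 1176.

Consumer surplus = 1176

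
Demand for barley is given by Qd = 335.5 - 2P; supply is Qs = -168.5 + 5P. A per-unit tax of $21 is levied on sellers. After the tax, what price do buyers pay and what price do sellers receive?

Buyers pay $87, sellers receive $66

Pre-tax equilibrium: P* = 72, Q* = 191.5.
Tax on sellers shifts supply to Qs = -168.5 + 5(P − 21) = -273.5 + 5P.
335.5 - 2P = -273.5 + 5P gives buyer price Pb = 87; sellers receive Ps = 87 − 21 = 66.
New quantity: Q = 335.5 − 2(87) = 161.5.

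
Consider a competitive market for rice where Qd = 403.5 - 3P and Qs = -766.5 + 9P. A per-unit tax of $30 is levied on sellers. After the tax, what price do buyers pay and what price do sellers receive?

Pre-tax equilibrium: P* = 97.5, Q* = 111.
Tax on sellers shifts supply to Qs = -766.5 + 9(P − 30) = -1036.5 + 9P.
403.5 - 3P = -1036.5 + 9P gives buyer price Pb = 120; sellers receive Ps = 120 − 30 = 90.
New quantity: Q = 403.5 − 3(120) = 43.5.

Buyers pay $120, sellers receive $90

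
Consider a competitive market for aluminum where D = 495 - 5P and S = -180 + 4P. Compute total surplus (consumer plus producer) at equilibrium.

Equilibrium: 495 - 5P = -180 + 4P gives P* = 75, Q* = 120.
Demand choke price: P = 99; supply starts at P = 45.
CS = ½(99 − 75)(120) = 1440; PS = ½(75 − 45)(120) = 1800.

Total surplus = 3240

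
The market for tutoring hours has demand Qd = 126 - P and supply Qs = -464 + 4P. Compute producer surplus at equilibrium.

Equilibrium: 126 - P = -464 + 4P gives P* = 118, Q* = 8.
Supply starts at P = 116 (where Qs = 0).
PS = ½(118 − 116)(8) = 8.

Producer surplus = 8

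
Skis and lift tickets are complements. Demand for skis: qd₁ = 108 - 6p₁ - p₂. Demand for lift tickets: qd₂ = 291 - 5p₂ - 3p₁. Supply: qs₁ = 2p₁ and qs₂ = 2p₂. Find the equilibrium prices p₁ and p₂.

Market 1: 108 - 6p₁ - p₂ = 2p₁ → 8p₁ + p₂ = 108.
Market 2: 7p₂ + 3p₁ = 291.
Eliminating p₂: 7×(1) − 1×(2) gives 53p₁ = 465, so p₁ = 465/53.
Back-substitute into (2): p₂ = (291 − 3×465/53) / 7 = 2004/53.

p₁ = 465/53, p₂ = 2004/53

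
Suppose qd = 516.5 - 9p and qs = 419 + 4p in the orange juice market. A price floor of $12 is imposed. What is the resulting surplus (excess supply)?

Equilibrium price would be p* = 7.5, so the floor at 12 binds.
At p = 12: qd = 408.5, qs = 467.
Surplus = 467 − 408.5 = 58.5.

Surplus = 58.5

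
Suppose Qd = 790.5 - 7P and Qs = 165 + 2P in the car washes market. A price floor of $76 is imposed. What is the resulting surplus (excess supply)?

Surplus = 58.5

Equilibrium price would be P* = 69.5, so the floor at 76 binds.
At P = 76: Qd = 258.5, Qs = 317.
Surplus = 317 − 258.5 = 58.5.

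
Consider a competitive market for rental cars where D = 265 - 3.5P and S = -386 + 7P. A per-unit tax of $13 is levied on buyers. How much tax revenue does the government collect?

Pre-tax equilibrium: P* = 62, Q* = 48.
Tax on buyers shifts demand to D = 265 − 3.5(P + 13) = 219.5 - 3.5P.
219.5 - 3.5P = -386 + 7P gives seller price Ps = 173/3; buyers pay Pb = 173/3 + 13 = 212/3.
New quantity: Q = 265 − 3.5(212/3) = 53/3.
Revenue = 13 × 53/3 = 689/3.

Tax revenue = 689/3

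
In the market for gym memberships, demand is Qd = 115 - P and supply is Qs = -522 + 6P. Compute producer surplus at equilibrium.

Equilibrium: 115 - P = -522 + 6P gives P* = 91, Q* = 24.
Supply starts at P = 87 (where Qs = 0).
PS = ½(91 − 87)(24) = 48.

Producer surplus = 48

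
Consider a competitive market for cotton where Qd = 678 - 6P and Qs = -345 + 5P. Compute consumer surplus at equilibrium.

Equilibrium: 678 - 6P = -345 + 5P gives P* = 93, Q* = 120.
Demand choke price (Qd = 0): P = 113.
CS = ½(113 − 93)(120) = 1200.

Consumer surplus = 1200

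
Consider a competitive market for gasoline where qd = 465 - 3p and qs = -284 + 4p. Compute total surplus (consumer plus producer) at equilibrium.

Equilibrium: 465 - 3p = -284 + 4p gives p* = 107, q* = 144.
Demand choke price: p = 155; supply starts at p = 71.
CS = ½(155 − 107)(144) = 3456; PS = ½(107 − 71)(144) = 2592.

Total surplus = 6048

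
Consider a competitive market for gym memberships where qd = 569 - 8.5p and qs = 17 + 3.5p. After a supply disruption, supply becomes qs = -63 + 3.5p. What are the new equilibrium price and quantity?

p' = 158/3, q' = 364/3

Original equilibrium: p* = 46, q* = 178.
New equilibrium: 569 - 8.5p = -63 + 3.5p, so 632 = 12p and p' = 158/3; q' = 569 − 8.5(158/3) = 364/3.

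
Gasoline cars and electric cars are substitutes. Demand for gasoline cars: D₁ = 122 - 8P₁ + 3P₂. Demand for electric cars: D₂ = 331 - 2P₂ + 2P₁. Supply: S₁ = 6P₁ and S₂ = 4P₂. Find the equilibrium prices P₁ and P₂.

P₁ = 575/26, P₂ = 813/13

Market 1: 122 - 8P₁ + 3P₂ = 6P₁ → 14P₁ - 3P₂ = 122.
Market 2: 6P₂ - 2P₁ = 331.
Eliminating P₂: 6×(1) + 3×(2) gives 78P₁ = 1725, so P₁ = 575/26.
Back-substitute into (2): P₂ = (331 + 2×575/26) / 6 = 813/13.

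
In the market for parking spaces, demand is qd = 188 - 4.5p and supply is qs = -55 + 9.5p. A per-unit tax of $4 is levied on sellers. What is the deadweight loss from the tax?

Pre-tax equilibrium: p* = 243/14, q* = 3077/28.
Tax on sellers shifts supply to qs = -55 + 9.5(p − 4) = -93 + 9.5p.
188 - 4.5p = -93 + 9.5p gives buyer price pb = 281/14; sellers receive ps = 281/14 − 4 = 225/14.
New quantity: q = 188 − 4.5(281/14) = 2735/28.
DWL = ½ × 4 × (3077/28 − 2735/28) = 171/7.

Deadweight loss = 171/7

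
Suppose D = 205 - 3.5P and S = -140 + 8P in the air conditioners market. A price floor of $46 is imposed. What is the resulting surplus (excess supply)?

Surplus = 184

Equilibrium price would be P* = 30, so the floor at 46 binds.
At P = 46: D = 44, S = 228.
Surplus = 228 − 44 = 184.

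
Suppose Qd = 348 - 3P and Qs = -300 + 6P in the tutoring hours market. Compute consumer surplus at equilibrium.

Equilibrium: 348 - 3P = -300 + 6P gives P* = 72, Q* = 132.
Demand choke price (Qd = 0): P = 116.
CS = ½(116 − 72)(132) = 2904.

Consumer surplus = 2904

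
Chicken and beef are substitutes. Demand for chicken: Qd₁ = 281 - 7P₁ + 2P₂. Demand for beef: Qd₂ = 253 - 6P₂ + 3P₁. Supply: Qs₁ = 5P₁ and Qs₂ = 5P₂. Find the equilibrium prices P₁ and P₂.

P₁ = 1199/42, P₂ = 431/14

Market 1: 281 - 7P₁ + 2P₂ = 5P₁ → 12P₁ - 2P₂ = 281.
Market 2: 11P₂ - 3P₁ = 253.
Eliminating P₂: 11×(1) + 2×(2) gives 126P₁ = 3597, so P₁ = 1199/42.
Back-substitute into (2): P₂ = (253 + 3×1199/42) / 11 = 431/14.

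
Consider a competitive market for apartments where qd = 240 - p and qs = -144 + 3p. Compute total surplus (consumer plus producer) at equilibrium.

Equilibrium: 240 - p = -144 + 3p gives p* = 96, q* = 144.
Demand choke price: p = 240; supply starts at p = 48.
CS = ½(240 − 96)(144) = 10368; PS = ½(96 − 48)(144) = 3456.

Total surplus = 13824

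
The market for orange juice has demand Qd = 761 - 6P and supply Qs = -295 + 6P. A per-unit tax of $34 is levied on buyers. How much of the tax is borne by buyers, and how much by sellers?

Buyers bear $17, sellers bear $17

Pre-tax equilibrium: P* = 88, Q* = 233.
Tax on buyers shifts demand to Qd = 761 − 6(P + 34) = 557 - 6P.
557 - 6P = -295 + 6P gives seller price Ps = 71; buyers pay Pb = 71 + 34 = 105.
New quantity: Q = 761 − 6(105) = 131.
Buyer burden = 105 − 88 = 17; seller burden = 88 − 71 = 17.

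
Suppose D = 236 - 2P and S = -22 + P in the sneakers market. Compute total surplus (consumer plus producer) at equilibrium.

Equilibrium: 236 - 2P = -22 + P gives P* = 86, Q* = 64.
Demand choke price: P = 118; supply starts at P = 22.
CS = ½(118 − 86)(64) = 1024; PS = ½(86 − 22)(64) = 2048.

Total surplus = 3072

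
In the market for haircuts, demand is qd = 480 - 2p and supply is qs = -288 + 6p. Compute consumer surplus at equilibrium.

Equilibrium: 480 - 2p = -288 + 6p gives p* = 96, q* = 288.
Demand choke price (qd = 0): p = 240.
CS = ½(240 − 96)(288) = 20736.

Consumer surplus = 20736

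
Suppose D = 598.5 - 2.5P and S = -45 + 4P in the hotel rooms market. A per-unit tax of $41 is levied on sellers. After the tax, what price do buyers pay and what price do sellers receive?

Pre-tax equilibrium: P* = 99, Q* = 351.
Tax on sellers shifts supply to S = -45 + 4(P − 41) = -209 + 4P.
598.5 - 2.5P = -209 + 4P gives buyer price Pb = 1615/13; sellers receive Ps = 1615/13 − 41 = 1082/13.
New quantity: Q = 598.5 − 2.5(1615/13) = 3743/13.

Buyers pay 1615/13, sellers receive 1082/13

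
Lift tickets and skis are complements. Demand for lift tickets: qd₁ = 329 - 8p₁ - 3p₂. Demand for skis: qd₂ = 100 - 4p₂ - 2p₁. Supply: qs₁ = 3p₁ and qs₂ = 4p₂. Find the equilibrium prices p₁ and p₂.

Market 1: 329 - 8p₁ - 3p₂ = 3p₁ → 11p₁ + 3p₂ = 329.
Market 2: 8p₂ + 2p₁ = 100.
Eliminating p₂: 8×(1) − 3×(2) gives 82p₁ = 2332, so p₁ = 1166/41.
Back-substitute into (2): p₂ = (100 − 2×1166/41) / 8 = 221/41.

p₁ = 1166/41, p₂ = 221/41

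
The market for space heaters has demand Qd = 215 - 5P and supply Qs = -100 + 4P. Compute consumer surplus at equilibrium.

Consumer surplus = 160

Equilibrium: 215 - 5P = -100 + 4P gives P* = 35, Q* = 40.
Demand choke price (Qd = 0): P = 43.
CS = ½(43 − 35)(40) = 160.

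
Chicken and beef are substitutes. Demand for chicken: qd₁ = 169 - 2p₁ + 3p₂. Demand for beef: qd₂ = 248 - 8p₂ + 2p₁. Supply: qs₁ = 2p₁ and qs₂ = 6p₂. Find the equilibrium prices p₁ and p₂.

Market 1: 169 - 2p₁ + 3p₂ = 2p₁ → 4p₁ - 3p₂ = 169.
Market 2: 14p₂ - 2p₁ = 248.
Eliminating p₂: 14×(1) + 3×(2) gives 50p₁ = 3110, so p₁ = 62.2.
Back-substitute into (2): p₂ = (248 + 2×62.2) / 14 = 26.6.

p₁ = 62.2, p₂ = 26.6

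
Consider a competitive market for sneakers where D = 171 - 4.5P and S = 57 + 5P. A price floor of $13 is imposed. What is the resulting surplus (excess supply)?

Equilibrium price would be P* = 12, so the floor at 13 binds.
At P = 13: D = 112.5, S = 122.
Surplus = 122 − 112.5 = 9.5.

Surplus = 9.5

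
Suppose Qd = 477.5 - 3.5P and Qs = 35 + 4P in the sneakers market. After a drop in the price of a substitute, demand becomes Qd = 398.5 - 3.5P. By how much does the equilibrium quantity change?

Original equilibrium: P* = 59, Q* = 271.
New equilibrium: 398.5 - 3.5P = 35 + 4P, so 363.5 = 7.5P and P' = 727/15; Q' = 398.5 − 3.5(727/15) = 3433/15.
Change in quantity: 3433/15 − 271 = -632/15.

ΔQ = -632/15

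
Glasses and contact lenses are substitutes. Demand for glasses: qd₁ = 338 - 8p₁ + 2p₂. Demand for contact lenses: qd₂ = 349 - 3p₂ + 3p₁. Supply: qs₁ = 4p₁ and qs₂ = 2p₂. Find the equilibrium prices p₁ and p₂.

Market 1: 338 - 8p₁ + 2p₂ = 4p₁ → 12p₁ - 2p₂ = 338.
Market 2: 5p₂ - 3p₁ = 349.
Eliminating p₂: 5×(1) + 2×(2) gives 54p₁ = 2388, so p₁ = 398/9.
Back-substitute into (2): p₂ = (349 + 3×398/9) / 5 = 289/3.

p₁ = 398/9, p₂ = 289/3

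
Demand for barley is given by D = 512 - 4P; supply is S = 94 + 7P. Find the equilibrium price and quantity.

P* = 38, Q* = 360

Set D = S: 512 - 4P = 94 + 7P.
418 = 11P, so P* = 38.
Q* = 512 − 4(38) = 360.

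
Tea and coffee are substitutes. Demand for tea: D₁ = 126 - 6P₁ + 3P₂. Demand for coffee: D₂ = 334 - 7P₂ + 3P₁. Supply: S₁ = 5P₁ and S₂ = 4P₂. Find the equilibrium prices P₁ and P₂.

P₁ = 597/28, P₂ = 1013/28

Market 1: 126 - 6P₁ + 3P₂ = 5P₁ → 11P₁ - 3P₂ = 126.
Market 2: 11P₂ - 3P₁ = 334.
Eliminating P₂: 11×(1) + 3×(2) gives 112P₁ = 2388, so P₁ = 597/28.
Back-substitute into (2): P₂ = (334 + 3×597/28) / 11 = 1013/28.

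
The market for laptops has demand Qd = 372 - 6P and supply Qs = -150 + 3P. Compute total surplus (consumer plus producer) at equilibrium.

Equilibrium: 372 - 6P = -150 + 3P gives P* = 58, Q* = 24.
Demand choke price: P = 62; supply starts at P = 50.
CS = ½(62 − 58)(24) = 48; PS = ½(58 − 50)(24) = 96.

Total surplus = 144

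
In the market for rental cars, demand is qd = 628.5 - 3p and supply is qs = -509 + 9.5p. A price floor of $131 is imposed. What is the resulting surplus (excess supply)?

Surplus = 500

Equilibrium price would be p* = 91, so the floor at 131 binds.
At p = 131: qd = 235.5, qs = 735.5.
Surplus = 735.5 − 235.5 = 500.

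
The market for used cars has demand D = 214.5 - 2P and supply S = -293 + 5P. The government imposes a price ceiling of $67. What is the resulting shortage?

Shortage = 38.5

Equilibrium price would be P* = 72.5, so the ceiling at 67 binds.
At P = 67: D = 214.5 − 2(67) = 80.5, S = -293 + 5(67) = 42.
Shortage = 80.5 − 42 = 38.5.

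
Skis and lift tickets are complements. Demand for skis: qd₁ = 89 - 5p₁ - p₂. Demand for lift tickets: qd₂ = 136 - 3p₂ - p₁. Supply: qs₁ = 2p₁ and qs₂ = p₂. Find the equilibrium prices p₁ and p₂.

p₁ = 220/27, p₂ = 863/27

Market 1: 89 - 5p₁ - p₂ = 2p₁ → 7p₁ + p₂ = 89.
Market 2: 4p₂ + p₁ = 136.
Eliminating p₂: 4×(1) − 1×(2) gives 27p₁ = 220, so p₁ = 220/27.
Back-substitute into (2): p₂ = (136 − 1×220/27) / 4 = 863/27.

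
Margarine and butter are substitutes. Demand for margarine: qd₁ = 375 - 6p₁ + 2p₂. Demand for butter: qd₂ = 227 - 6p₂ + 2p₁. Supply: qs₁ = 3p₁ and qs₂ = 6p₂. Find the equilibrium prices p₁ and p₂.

Market 1: 375 - 6p₁ + 2p₂ = 3p₁ → 9p₁ - 2p₂ = 375.
Market 2: 12p₂ - 2p₁ = 227.
Eliminating p₂: 12×(1) + 2×(2) gives 104p₁ = 4954, so p₁ = 2477/52.
Back-substitute into (2): p₂ = (227 + 2×2477/52) / 12 = 2793/104.

p₁ = 2477/52, p₂ = 2793/104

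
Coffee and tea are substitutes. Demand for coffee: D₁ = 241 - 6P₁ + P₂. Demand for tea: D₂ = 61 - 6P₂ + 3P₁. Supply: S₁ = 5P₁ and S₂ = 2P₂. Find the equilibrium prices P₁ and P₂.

Market 1: 241 - 6P₁ + P₂ = 5P₁ → 11P₁ - P₂ = 241.
Market 2: 8P₂ - 3P₁ = 61.
Eliminating P₂: 8×(1) + 1×(2) gives 85P₁ = 1989, so P₁ = 23.4.
Back-substitute into (2): P₂ = (61 + 3×23.4) / 8 = 16.4.

P₁ = 23.4, P₂ = 16.4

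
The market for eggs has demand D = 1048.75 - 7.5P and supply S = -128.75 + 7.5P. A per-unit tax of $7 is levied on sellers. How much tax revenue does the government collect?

Tax revenue = 3036.25

Pre-tax equilibrium: P* = 78.5, Q* = 460.
Tax on sellers shifts supply to S = -128.75 + 7.5(P − 7) = -181.25 + 7.5P.
1048.75 - 7.5P = -181.25 + 7.5P gives buyer price Pb = 82; sellers receive Ps = 82 − 7 = 75.
New quantity: Q = 1048.75 − 7.5(82) = 433.75.
Revenue = 7 × 433.75 = 3036.25.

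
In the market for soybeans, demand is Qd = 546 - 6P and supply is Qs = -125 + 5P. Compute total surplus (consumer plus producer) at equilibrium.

Total surplus = 5940

Equilibrium: 546 - 6P = -125 + 5P gives P* = 61, Q* = 180.
Demand choke price: P = 91; supply starts at P = 25.
CS = ½(91 − 61)(180) = 2700; PS = ½(61 − 25)(180) = 3240.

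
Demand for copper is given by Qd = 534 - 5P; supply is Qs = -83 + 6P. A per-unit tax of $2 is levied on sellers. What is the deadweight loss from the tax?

Deadweight loss = 60/11

Pre-tax equilibrium: P* = 617/11, Q* = 2789/11.
Tax on sellers shifts supply to Qs = -83 + 6(P − 2) = -95 + 6P.
534 - 5P = -95 + 6P gives buyer price Pb = 629/11; sellers receive Ps = 629/11 − 2 = 607/11.
New quantity: Q = 534 − 5(629/11) = 2729/11.
DWL = ½ × 2 × (2789/11 − 2729/11) = 60/11.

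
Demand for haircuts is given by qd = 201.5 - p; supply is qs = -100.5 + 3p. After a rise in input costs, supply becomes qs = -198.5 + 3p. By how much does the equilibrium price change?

Original equilibrium: p* = 75.5, q* = 126.
New equilibrium: 201.5 - p = -198.5 + 3p, so 400 = 4p and p' = 100; q' = 201.5 − 1(100) = 101.5.
Change in price: 100 − 75.5 = 24.5.

Δp = 24.5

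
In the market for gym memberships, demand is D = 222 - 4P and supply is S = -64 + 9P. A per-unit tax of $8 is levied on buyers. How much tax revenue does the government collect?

Pre-tax equilibrium: P* = 22, Q* = 134.
Tax on buyers shifts demand to D = 222 − 4(P + 8) = 190 - 4P.
190 - 4P = -64 + 9P gives seller price Ps = 254/13; buyers pay Pb = 254/13 + 8 = 358/13.
New quantity: Q = 222 − 4(358/13) = 1454/13.
Revenue = 8 × 1454/13 = 11632/13.

Tax revenue = 11632/13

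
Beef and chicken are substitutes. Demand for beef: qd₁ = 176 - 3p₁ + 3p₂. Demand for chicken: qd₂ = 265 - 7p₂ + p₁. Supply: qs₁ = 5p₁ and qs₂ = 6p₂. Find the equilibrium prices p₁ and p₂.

Market 1: 176 - 3p₁ + 3p₂ = 5p₁ → 8p₁ - 3p₂ = 176.
Market 2: 13p₂ - p₁ = 265.
Eliminating p₂: 13×(1) + 3×(2) gives 101p₁ = 3083, so p₁ = 3083/101.
Back-substitute into (2): p₂ = (265 + 1×3083/101) / 13 = 2296/101.

p₁ = 3083/101, p₂ = 2296/101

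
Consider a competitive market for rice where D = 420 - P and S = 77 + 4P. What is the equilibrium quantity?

Set D = S: 420 - P = 77 + 4P.
343 = 5P, so P* = 68.6.
Q* = 420 − 1(68.6) = 351.4.

Q* = 351.4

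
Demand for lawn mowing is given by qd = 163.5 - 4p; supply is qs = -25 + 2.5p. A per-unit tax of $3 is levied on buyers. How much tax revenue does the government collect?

Pre-tax equilibrium: p* = 29, q* = 47.5.
Tax on buyers shifts demand to qd = 163.5 − 4(p + 3) = 151.5 - 4p.
151.5 - 4p = -25 + 2.5p gives seller price ps = 353/13; buyers pay pb = 353/13 + 3 = 392/13.
New quantity: q = 163.5 − 4(392/13) = 1115/26.
Revenue = 3 × 1115/26 = 3345/26.

Tax revenue = 3345/26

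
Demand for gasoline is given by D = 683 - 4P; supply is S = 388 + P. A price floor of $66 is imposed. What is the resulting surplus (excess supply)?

Equilibrium price would be P* = 59, so the floor at 66 binds.
At P = 66: D = 419, S = 454.
Surplus = 454 − 419 = 35.

Surplus = 35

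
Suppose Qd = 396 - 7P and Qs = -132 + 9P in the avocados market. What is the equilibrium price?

Set Qd = Qs: 396 - 7P = -132 + 9P.
528 = 16P, so P* = 33.
Q* = 396 − 7(33) = 165.

P* = 33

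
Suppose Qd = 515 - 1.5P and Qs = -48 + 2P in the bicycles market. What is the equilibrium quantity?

Set Qd = Qs: 515 - 1.5P = -48 + 2P.
563 = 3.5P, so P* = 1126/7.
Q* = 515 − 1.5(1126/7) = 1916/7.

Q* = 1916/7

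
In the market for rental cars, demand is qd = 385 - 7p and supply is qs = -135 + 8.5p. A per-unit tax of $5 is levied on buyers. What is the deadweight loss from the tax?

Deadweight loss = 2975/62

Pre-tax equilibrium: p* = 1040/31, q* = 4655/31.
Tax on buyers shifts demand to qd = 385 − 7(p + 5) = 350 - 7p.
350 - 7p = -135 + 8.5p gives seller price ps = 970/31; buyers pay pb = 970/31 + 5 = 1125/31.
New quantity: q = 385 − 7(1125/31) = 4060/31.
DWL = ½ × 5 × (4655/31 − 4060/31) = 2975/62.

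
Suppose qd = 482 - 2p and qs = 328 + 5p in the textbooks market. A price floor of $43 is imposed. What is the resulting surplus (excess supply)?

Surplus = 147

Equilibrium price would be p* = 22, so the floor at 43 binds.
At p = 43: qd = 396, qs = 543.
Surplus = 543 − 396 = 147.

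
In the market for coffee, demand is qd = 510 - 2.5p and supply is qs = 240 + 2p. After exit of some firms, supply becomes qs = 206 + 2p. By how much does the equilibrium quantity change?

Δq = -170/9

Original equilibrium: p* = 60, q* = 360.
New equilibrium: 510 - 2.5p = 206 + 2p, so 304 = 4.5p and p' = 608/9; q' = 510 − 2.5(608/9) = 3070/9.
Change in quantity: 3070/9 − 360 = -170/9.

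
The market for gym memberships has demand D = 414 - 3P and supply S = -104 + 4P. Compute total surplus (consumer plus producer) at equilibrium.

Total surplus = 10752

Equilibrium: 414 - 3P = -104 + 4P gives P* = 74, Q* = 192.
Demand choke price: P = 138; supply starts at P = 26.
CS = ½(138 − 74)(192) = 6144; PS = ½(74 − 26)(192) = 4608.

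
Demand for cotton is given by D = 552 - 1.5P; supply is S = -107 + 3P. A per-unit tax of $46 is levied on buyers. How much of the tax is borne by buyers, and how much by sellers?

Buyers bear 92/3, sellers bear 46/3

Pre-tax equilibrium: P* = 1318/9, Q* = 997/3.
Tax on buyers shifts demand to D = 552 − 1.5(P + 46) = 483 - 1.5P.
483 - 1.5P = -107 + 3P gives seller price Ps = 1180/9; buyers pay Pb = 1180/9 + 46 = 1594/9.
New quantity: Q = 552 − 1.5(1594/9) = 859/3.
Buyer burden = 1594/9 − 1318/9 = 92/3; seller burden = 1318/9 − 1180/9 = 46/3.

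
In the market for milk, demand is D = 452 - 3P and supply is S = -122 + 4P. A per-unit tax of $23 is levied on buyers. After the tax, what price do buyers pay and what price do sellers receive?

Buyers pay 666/7, sellers receive 505/7

Pre-tax equilibrium: P* = 82, Q* = 206.
Tax on buyers shifts demand to D = 452 − 3(P + 23) = 383 - 3P.
383 - 3P = -122 + 4P gives seller price Ps = 505/7; buyers pay Pb = 505/7 + 23 = 666/7.
New quantity: Q = 452 − 3(666/7) = 1166/7.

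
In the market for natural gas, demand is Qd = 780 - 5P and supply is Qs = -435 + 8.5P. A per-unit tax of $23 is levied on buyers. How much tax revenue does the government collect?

Tax revenue = 159965/27

Pre-tax equilibrium: P* = 90, Q* = 330.
Tax on buyers shifts demand to Qd = 780 − 5(P + 23) = 665 - 5P.
665 - 5P = -435 + 8.5P gives seller price Ps = 2200/27; buyers pay Pb = 2200/27 + 23 = 2821/27.
New quantity: Q = 780 − 5(2821/27) = 6955/27.
Revenue = 23 × 6955/27 = 159965/27.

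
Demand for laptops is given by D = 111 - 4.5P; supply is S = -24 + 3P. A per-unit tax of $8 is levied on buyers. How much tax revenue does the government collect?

Tax revenue = 124.8

Pre-tax equilibrium: P* = 18, Q* = 30.
Tax on buyers shifts demand to D = 111 − 4.5(P + 8) = 75 - 4.5P.
75 - 4.5P = -24 + 3P gives seller price Ps = 13.2; buyers pay Pb = 13.2 + 8 = 21.2.
New quantity: Q = 111 − 4.5(21.2) = 15.6.
Revenue = 8 × 15.6 = 124.8.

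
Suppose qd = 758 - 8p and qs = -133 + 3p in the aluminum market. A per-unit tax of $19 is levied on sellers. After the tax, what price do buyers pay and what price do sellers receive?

Buyers pay 948/11, sellers receive 739/11

Pre-tax equilibrium: p* = 81, q* = 110.
Tax on sellers shifts supply to qs = -133 + 3(p − 19) = -190 + 3p.
758 - 8p = -190 + 3p gives buyer price pb = 948/11; sellers receive ps = 948/11 − 19 = 739/11.
New quantity: q = 758 − 8(948/11) = 754/11.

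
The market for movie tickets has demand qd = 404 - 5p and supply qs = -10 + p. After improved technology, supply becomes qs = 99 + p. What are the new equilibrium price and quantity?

p' = 305/6, q' = 899/6

Original equilibrium: p* = 69, q* = 59.
New equilibrium: 404 - 5p = 99 + p, so 305 = 6p and p' = 305/6; q' = 404 − 5(305/6) = 899/6.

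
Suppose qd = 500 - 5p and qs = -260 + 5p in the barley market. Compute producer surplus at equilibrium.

Equilibrium: 500 - 5p = -260 + 5p gives p* = 76, q* = 120.
Supply starts at p = 52 (where qs = 0).
PS = ½(76 − 52)(120) = 1440.

Producer surplus = 1440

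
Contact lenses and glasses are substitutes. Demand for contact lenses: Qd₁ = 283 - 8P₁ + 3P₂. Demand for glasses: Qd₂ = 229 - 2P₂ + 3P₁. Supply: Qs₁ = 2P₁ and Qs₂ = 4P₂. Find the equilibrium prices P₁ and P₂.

Market 1: 283 - 8P₁ + 3P₂ = 2P₁ → 10P₁ - 3P₂ = 283.
Market 2: 6P₂ - 3P₁ = 229.
Eliminating P₂: 6×(1) + 3×(2) gives 51P₁ = 2385, so P₁ = 795/17.
Back-substitute into (2): P₂ = (229 + 3×795/17) / 6 = 3139/51.

P₁ = 795/17, P₂ = 3139/51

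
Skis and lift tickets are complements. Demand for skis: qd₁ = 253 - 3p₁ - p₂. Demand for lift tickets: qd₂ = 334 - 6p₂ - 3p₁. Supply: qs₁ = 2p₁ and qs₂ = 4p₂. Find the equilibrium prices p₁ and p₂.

Market 1: 253 - 3p₁ - p₂ = 2p₁ → 5p₁ + p₂ = 253.
Market 2: 10p₂ + 3p₁ = 334.
Eliminating p₂: 10×(1) − 1×(2) gives 47p₁ = 2196, so p₁ = 2196/47.
Back-substitute into (2): p₂ = (334 − 3×2196/47) / 10 = 911/47.

p₁ = 2196/47, p₂ = 911/47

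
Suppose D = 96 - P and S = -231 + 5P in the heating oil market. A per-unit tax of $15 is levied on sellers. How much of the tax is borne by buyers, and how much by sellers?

Buyers bear $12.5, sellers bear $2.5

Pre-tax equilibrium: P* = 54.5, Q* = 41.5.
Tax on sellers shifts supply to S = -231 + 5(P − 15) = -306 + 5P.
96 - P = -306 + 5P gives buyer price Pb = 67; sellers receive Ps = 67 − 15 = 52.
New quantity: Q = 96 − 1(67) = 29.
Buyer burden = 67 − 54.5 = 12.5; seller burden = 54.5 − 52 = 2.5.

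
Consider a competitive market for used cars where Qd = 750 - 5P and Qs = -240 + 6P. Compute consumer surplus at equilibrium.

Consumer surplus = 9000

Equilibrium: 750 - 5P = -240 + 6P gives P* = 90, Q* = 300.
Demand choke price (Qd = 0): P = 150.
CS = ½(150 − 90)(300) = 9000.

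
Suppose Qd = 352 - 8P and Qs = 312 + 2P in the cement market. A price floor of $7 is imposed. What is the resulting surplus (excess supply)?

Equilibrium price would be P* = 4, so the floor at 7 binds.
At P = 7: Qd = 296, Qs = 326.
Surplus = 326 − 296 = 30.

Surplus = 30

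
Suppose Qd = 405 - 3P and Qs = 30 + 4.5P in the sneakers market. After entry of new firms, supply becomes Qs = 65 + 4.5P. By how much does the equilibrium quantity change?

ΔQ = 14

Original equilibrium: P* = 50, Q* = 255.
New equilibrium: 405 - 3P = 65 + 4.5P, so 340 = 7.5P and P' = 136/3; Q' = 405 − 3(136/3) = 269.
Change in quantity: 269 − 255 = 14.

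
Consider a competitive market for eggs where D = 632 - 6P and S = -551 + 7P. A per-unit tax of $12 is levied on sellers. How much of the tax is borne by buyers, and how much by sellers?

Buyers bear 84/13, sellers bear 72/13

Pre-tax equilibrium: P* = 91, Q* = 86.
Tax on sellers shifts supply to S = -551 + 7(P − 12) = -635 + 7P.
632 - 6P = -635 + 7P gives buyer price Pb = 1267/13; sellers receive Ps = 1267/13 − 12 = 1111/13.
New quantity: Q = 632 − 6(1267/13) = 614/13.
Buyer burden = 1267/13 − 91 = 84/13; seller burden = 91 − 1111/13 = 72/13.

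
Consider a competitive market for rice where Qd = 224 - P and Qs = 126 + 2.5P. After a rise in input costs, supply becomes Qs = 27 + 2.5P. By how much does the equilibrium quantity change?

Original equilibrium: P* = 28, Q* = 196.
New equilibrium: 224 - P = 27 + 2.5P, so 197 = 3.5P and P' = 394/7; Q' = 224 − 1(394/7) = 1174/7.
Change in quantity: 1174/7 − 196 = -198/7.

ΔQ = -198/7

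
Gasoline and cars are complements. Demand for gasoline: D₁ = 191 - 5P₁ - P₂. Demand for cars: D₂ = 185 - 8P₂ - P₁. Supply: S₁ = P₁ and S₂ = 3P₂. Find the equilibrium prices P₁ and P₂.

Market 1: 191 - 5P₁ - P₂ = P₁ → 6P₁ + P₂ = 191.
Market 2: 11P₂ + P₁ = 185.
Eliminating P₂: 11×(1) − 1×(2) gives 65P₁ = 1916, so P₁ = 1916/65.
Back-substitute into (2): P₂ = (185 − 1×1916/65) / 11 = 919/65.

P₁ = 1916/65, P₂ = 919/65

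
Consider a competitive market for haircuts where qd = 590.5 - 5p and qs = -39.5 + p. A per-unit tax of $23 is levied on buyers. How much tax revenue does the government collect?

Pre-tax equilibrium: p* = 105, q* = 65.5.
Tax on buyers shifts demand to qd = 590.5 − 5(p + 23) = 475.5 - 5p.
475.5 - 5p = -39.5 + p gives seller price ps = 515/6; buyers pay pb = 515/6 + 23 = 653/6.
New quantity: q = 590.5 − 5(653/6) = 139/3.
Revenue = 23 × 139/3 = 3197/3.

Tax revenue = 3197/3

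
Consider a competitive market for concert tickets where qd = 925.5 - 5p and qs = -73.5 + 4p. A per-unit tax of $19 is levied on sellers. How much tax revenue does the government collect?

Tax revenue = 112271/18

Pre-tax equilibrium: p* = 111, q* = 370.5.
Tax on sellers shifts supply to qs = -73.5 + 4(p − 19) = -149.5 + 4p.
925.5 - 5p = -149.5 + 4p gives buyer price pb = 1075/9; sellers receive ps = 1075/9 − 19 = 904/9.
New quantity: q = 925.5 − 5(1075/9) = 5909/18.
Revenue = 19 × 5909/18 = 112271/18.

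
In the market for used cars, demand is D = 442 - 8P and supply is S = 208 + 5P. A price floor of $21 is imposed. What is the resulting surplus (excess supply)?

Surplus = 39

Equilibrium price would be P* = 18, so the floor at 21 binds.
At P = 21: D = 274, S = 313.
Surplus = 313 − 274 = 39.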